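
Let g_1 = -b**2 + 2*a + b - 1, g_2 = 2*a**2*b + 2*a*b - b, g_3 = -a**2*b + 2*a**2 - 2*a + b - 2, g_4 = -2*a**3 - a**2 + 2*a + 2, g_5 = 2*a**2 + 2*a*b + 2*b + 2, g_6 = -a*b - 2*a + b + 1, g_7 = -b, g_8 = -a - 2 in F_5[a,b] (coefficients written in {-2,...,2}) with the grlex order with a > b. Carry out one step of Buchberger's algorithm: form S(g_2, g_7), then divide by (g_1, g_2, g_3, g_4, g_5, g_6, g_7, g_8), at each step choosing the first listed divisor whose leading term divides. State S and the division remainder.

S(g_2, g_7) = a*b + 2*b; remainder on division = 0.

lcm(LM(g_2), LM(g_7)) = a**2*b.
S = (lcm/LT(g_2))·g_2 − (lcm/LT(g_7))·g_7 = a*b + 2*b.
Reduce S modulo (g_1, g_2, g_3, g_4, g_5, g_6, g_7, g_8) in that order:
  leading term a*b: subtract (-1)·g_6 from a*b + 2*b → -2*a - 2*b + 1
  leading term a: subtract (2)·g_8 from -2*a - 2*b + 1 → -2*b
  leading term b: subtract (2)·g_7 from -2*b → 0
The remainder is 0, so this S-polynomial contributes no new basis element.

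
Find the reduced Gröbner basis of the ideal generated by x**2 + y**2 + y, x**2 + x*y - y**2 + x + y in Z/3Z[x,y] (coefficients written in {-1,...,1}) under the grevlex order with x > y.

f_1 = x**2 + y**2 + y, LT = x**2.
f_2 = x**2 + x*y - y**2 + x + y, LT = x**2.

S(f_1,f_2): lcm = x**2. S = -x*y - y**2 - x.
  leading term x*y: no divisor's leading term divides it; move -x*y to the remainder.
  leading term y**2: no divisor's leading term divides it; move -y**2 to the remainder.
  leading term x: no divisor's leading term divides it; move -x to the remainder.
  remainder -x*y - y**2 - x ≠ 0; add g_3 = -x*y - y**2 - x to the basis.

S(f_1,g_3): lcm = x**2*y. S = -x*y**2 + y**3 - x**2 + y**2.
  leading term x*y**2: subtract (y)·g_3 from -x*y**2 + y**3 - x**2 + y**2 → -y**3 - x**2 + x*y + y**2
  leading term y**3: no divisor's leading term divides it; move -y**3 to the remainder.
  leading term x**2: subtract (-1)·f_1 from -x**2 + x*y + y**2 → x*y - y**2 + y
  leading term x*y: subtract (-1)·g_3 from x*y - y**2 + y → y**2 - x + y
  leading term y**2: no divisor's leading term divides it; move y**2 to the remainder.
  leading term x: no divisor's leading term divides it; move -x to the remainder.
  leading term y: no divisor's leading term divides it; move y to the remainder.
  remainder -y**3 + y**2 - x + y ≠ 0; add g_4 = -y**3 + y**2 - x + y to the basis.

The other S-polynomials (S(f_2,g_3), S(f_1,g_4), S(f_2,g_4), S(g_3,g_4)) all reduce to 0 modulo the current basis, so we have a Gröbner basis.
Inter-reduce: drop elements whose leading term is divisible by another's, tail-reduce, and make monic.

G = {y**3 - y**2 + x - y, x**2 + y**2 + y, x*y + y**2 + x}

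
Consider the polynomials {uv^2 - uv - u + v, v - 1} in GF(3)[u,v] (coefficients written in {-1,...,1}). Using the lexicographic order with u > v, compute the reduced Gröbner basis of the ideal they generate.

Buchberger's algorithm terminates because the ascending chain of leading-term ideals stabilizes.

f_1 = uv^2 - uv - u + v, LT = uv^2.
f_2 = v - 1, LT = v.

S(f_1,f_2): lcm = uv^2. S = -u + v.
  leading term u: no divisor's leading term divides it; move -u to the remainder.
  leading term v: subtract (1)·f_2 from v → 1
  leading term 1: no divisor's leading term divides it; move 1 to the remainder.
  remainder -u + 1 ≠ 0; add g_3 = -u + 1 to the basis.

The other S-polynomials (S(f_1,g_3), S(f_2,g_3)) all reduce to 0 modulo the current basis, so we have a Gröbner basis.
Inter-reduce: drop elements whose leading term is divisible by another's, tail-reduce, and make monic.

G = {u - 1, v - 1}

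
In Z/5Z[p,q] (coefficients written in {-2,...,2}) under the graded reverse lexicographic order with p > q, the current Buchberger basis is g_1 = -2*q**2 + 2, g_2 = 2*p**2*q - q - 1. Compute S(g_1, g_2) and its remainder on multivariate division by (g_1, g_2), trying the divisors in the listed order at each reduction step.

S(g_1, g_2) = -p**2 - 2*q**2 - 2*q; remainder on division = -p**2 - 2*q - 2.

lcm(LM(g_1), LM(g_2)) = p**2*q**2.
S = (lcm/LT(g_1))·g_1 − (lcm/LT(g_2))·g_2 = -p**2 - 2*q**2 - 2*q.
Reduce S modulo (g_1, g_2) in that order:
  leading term p**2: no divisor's leading term divides it; move -p**2 to the remainder.
  leading term q**2: subtract (1)·g_1 from -2*q**2 - 2*q → -2*q - 2
  leading term q: no divisor's leading term divides it; move -2*q to the remainder.
  leading term 1: no divisor's leading term divides it; move -2 to the remainder.
The remainder -p**2 - 2*q - 2 is nonzero, so it would be added as the next basis element.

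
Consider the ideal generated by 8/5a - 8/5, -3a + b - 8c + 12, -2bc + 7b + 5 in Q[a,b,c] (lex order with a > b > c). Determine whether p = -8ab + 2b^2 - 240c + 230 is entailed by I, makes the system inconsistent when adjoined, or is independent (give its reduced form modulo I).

-8ab + 2b^2 - 240c + 230 lies in I (it reduces to 0).

First compute the reduced Gröbner basis of I by Buchberger's algorithm.
f_1 = 8/5a - 8/5, LT = a.
f_2 = -3a + b - 8c + 12, LT = a.
f_3 = -2bc + 7b + 5, LT = bc.

S(f_1,f_2): lcm = a. S = 1/3b - 8/3c + 3.
  leading term b: no divisor's leading term divides it; move 1/3b to the remainder.
  leading term c: no divisor's leading term divides it; move -8/3c to the remainder.
  leading term 1: no divisor's leading term divides it; move 3 to the remainder.
  remainder 1/3b - 8/3c + 3 ≠ 0; add h_4 = 1/3b - 8/3c + 3 to the basis.

S(f_3,h_4): lcm = bc. S = -7/2b + 8c^2 - 9c - 5/2.
  leading term b: subtract (-21/2)·h_4 from -7/2b + 8c^2 - 9c - 5/2 → 8c^2 - 37c + 29
  leading term c^2: no divisor's leading term divides it; move 8c^2 to the remainder.
  leading term c: no divisor's leading term divides it; move -37c to the remainder.
  leading term 1: no divisor's leading term divides it; move 29 to the remainder.
  remainder 8c^2 - 37c + 29 ≠ 0; add h_5 = 8c^2 - 37c + 29 to the basis.

The other S-polynomials (S(f_1,f_3), S(f_2,f_3), S(f_1,h_4), S(f_2,h_4), S(f_1,h_5), S(f_2,h_5), S(f_3,h_5), S(h_4,h_5)) all reduce to 0 modulo the current basis, so we have a Gröbner basis.
Inter-reduce: drop elements whose leading term is divisible by another's, tail-reduce, and make monic.
Reduced Gröbner basis: {a - 1, b - 8c + 9, c^2 - 37/8c + 29/8}.
Label its elements g_1 = a - 1, g_2 = b - 8c + 9, g_3 = c^2 - 37/8c + 29/8.

Reduce p = -8ab + 2b^2 - 240c + 230 modulo G:
  leading term ab: subtract (-8b)·g_1 from -8ab + 2b^2 - 240c + 230 → 2b^2 - 8b - 240c + 230
  leading term b^2: subtract (2b)·g_2 from 2b^2 - 8b - 240c + 230 → 16bc - 26b - 240c + 230
  leading term bc: subtract (16c)·g_2 from 16bc - 26b - 240c + 230 → -26b + 128c^2 - 384c + 230
  leading term b: subtract (-26)·g_2 from -26b + 128c^2 - 384c + 230 → 128c^2 - 592c + 464
  leading term c^2: subtract (128)·g_3 from 128c^2 - 592c + 464 → 0
  normal form = 0.
Since the normal form is 0, p ∈ I.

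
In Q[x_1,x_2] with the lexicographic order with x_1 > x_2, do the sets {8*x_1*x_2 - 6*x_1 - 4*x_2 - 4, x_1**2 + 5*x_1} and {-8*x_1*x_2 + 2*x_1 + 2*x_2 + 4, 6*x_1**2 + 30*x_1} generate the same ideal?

No, the ideals differ.

Equality of ideals is decidable: compute both reduced Gröbner bases (unique for the ordering) and check whether they agree.
Buchberger on the first generating set:
f_1 = 8*x_1*x_2 - 6*x_1 - 4*x_2 - 4, LT = x_1*x_2.
f_2 = x_1**2 + 5*x_1, LT = x_1**2.

S(f_1,f_2): lcm = x_1**2*x_2. S = -3/4*x_1**2 - 11/2*x_1*x_2 - 1/2*x_1.
  reduce S modulo (f_1, f_2):
  remainder -7/8*x_1 - 11/4*x_2 - 11/4 ≠ 0; add g_3 = -7/8*x_1 - 11/4*x_2 - 11/4 to the basis.

S(f_1,g_3): lcm = x_1*x_2. S = -3/4*x_1 - 22/7*x_2**2 - 51/14*x_2 - 1/2.
  reduce S modulo (f_1, f_2, g_3):
  remainder -22/7*x_2**2 - 9/7*x_2 + 13/7 ≠ 0; add g_4 = -22/7*x_2**2 - 9/7*x_2 + 13/7 to the basis.

The other S-polynomials (S(f_2,g_3), S(f_1,g_4), S(f_2,g_4), S(g_3,g_4)) all reduce to 0 modulo the current basis, so we have a Gröbner basis.
Inter-reduce: drop elements whose leading term is divisible by another's, tail-reduce, and make monic.
Reduced Gröbner basis: {x_1 + 22/7*x_2 + 22/7, x_2**2 + 9/22*x_2 - 13/22}.

Buchberger on the second generating set:
h_1 = -8*x_1*x_2 + 2*x_1 + 2*x_2 + 4, LT = x_1*x_2.
h_2 = 6*x_1**2 + 30*x_1, LT = x_1**2.

S(h_1,h_2): lcm = x_1**2*x_2. S = -1/4*x_1**2 - 21/4*x_1*x_2 - 1/2*x_1.
  reduce S modulo (h_1, h_2):
  remainder -9/16*x_1 - 21/16*x_2 - 21/8 ≠ 0; add k_3 = -9/16*x_1 - 21/16*x_2 - 21/8 to the basis.

S(h_1,k_3): lcm = x_1*x_2. S = -1/4*x_1 - 7/3*x_2**2 - 59/12*x_2 - 1/2.
  reduce S modulo (h_1, h_2, k_3):
  remainder -7/3*x_2**2 - 13/3*x_2 + 2/3 ≠ 0; add k_4 = -7/3*x_2**2 - 13/3*x_2 + 2/3 to the basis.

The other S-polynomials (S(h_2,k_3), S(h_1,k_4), S(h_2,k_4), S(k_3,k_4)) all reduce to 0 modulo the current basis, so we have a Gröbner basis.
Inter-reduce: drop elements whose leading term is divisible by another's, tail-reduce, and make monic.
Reduced Gröbner basis: {x_1 + 7/3*x_2 + 14/3, x_2**2 + 13/7*x_2 - 2/7}.

Since the reduced bases disagree, the two ideals are not the same.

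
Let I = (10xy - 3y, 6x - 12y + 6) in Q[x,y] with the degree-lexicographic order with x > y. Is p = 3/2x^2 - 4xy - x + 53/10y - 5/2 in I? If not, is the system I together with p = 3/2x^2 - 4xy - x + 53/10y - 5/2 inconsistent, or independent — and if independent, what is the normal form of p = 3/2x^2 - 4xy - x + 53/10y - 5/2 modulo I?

3/2x^2 - 4xy - x + 53/10y - 5/2 lies in I (it reduces to 0).

First compute the reduced Gröbner basis of I by Buchberger's algorithm.
f_1 = 10xy - 3y, LT = xy.
f_2 = 6x - 12y + 6, LT = x.

S(f_1,f_2): lcm = xy. S = 2y^2 - 13/10y.
  leading term y^2: no divisor's leading term divides it; move 2y^2 to the remainder.
  leading term y: no divisor's leading term divides it; move -13/10y to the remainder.
  remainder 2y^2 - 13/10y ≠ 0; add h_3 = 2y^2 - 13/10y to the basis.

The other S-polynomials (S(f_1,h_3), S(f_2,h_3)) all reduce to 0 modulo the current basis, so we have a Gröbner basis.
Inter-reduce: drop elements whose leading term is divisible by another's, tail-reduce, and make monic.
Reduced Gröbner basis: {y^2 - 13/20y, x - 2y + 1}.
Label its elements g_1 = y^2 - 13/20y, g_2 = x - 2y + 1.

Reduce p = 3/2x^2 - 4xy - x + 53/10y - 5/2 modulo G:
  leading term x^2: subtract (3/2x)·g_2 from 3/2x^2 - 4xy - x + 53/10y - 5/2 → -xy - 5/2x + 53/10y - 5/2
  leading term xy: subtract (-y)·g_2 from -xy - 5/2x + 53/10y - 5/2 → -2y^2 - 5/2x + 63/10y - 5/2
  leading term y^2: subtract (-2)·g_1 from -2y^2 - 5/2x + 63/10y - 5/2 → -5/2x + 5y - 5/2
  leading term x: subtract (-5/2)·g_2 from -5/2x + 5y - 5/2 → 0
  normal form = 0.
Since the normal form is 0, p ∈ I.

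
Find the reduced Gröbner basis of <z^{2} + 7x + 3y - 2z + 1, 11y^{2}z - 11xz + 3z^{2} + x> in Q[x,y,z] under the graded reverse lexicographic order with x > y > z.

f_1 = z^{2} + 7x + 3y - 2z + 1, LT = z^{2}.
f_2 = 11y^{2}z - 11xz + 3z^{2} + x, LT = y^{2}z.

S(f_1,f_2): lcm = y^{2}z^{2}. S = 7xy^{2} + 3y^{3} - 2y^{2}z + xz^{2} - \tfrac{3}{11}z^{3} + y^{2} - \tfrac{1}{11}xz.
  reduce S modulo (f_1, f_2):
  remainder 7xy^{2} + 3y^{3} - 7x^{2} - 3xy + y^{2} + \tfrac{20}{11}xz + \tfrac{9}{11}yz - \tfrac{9}{11}x + \tfrac{3}{11}z ≠ 0; add g_3 = 7xy^{2} + 3y^{3} - 7x^{2} - 3xy + y^{2} + \tfrac{20}{11}xz + \tfrac{9}{11}yz - \tfrac{9}{11}x + \tfrac{3}{11}z to the basis.

The other S-polynomials (S(f_1,g_3), S(f_2,g_3)) all reduce to 0 modulo the current basis, so we have a Gröbner basis.

G = {xy^{2} + \tfrac{3}{7}y^{3} - x^{2} - \tfrac{3}{7}xy + \tfrac{1}{7}y^{2} + \tfrac{20}{77}xz + \tfrac{9}{77}yz - \tfrac{9}{77}x + \tfrac{3}{77}z, y^{2}z - xz - \tfrac{20}{11}x - \tfrac{9}{11}y + \tfrac{6}{11}z - \tfrac{3}{11}, z^{2} + 7x + 3y - 2z + 1}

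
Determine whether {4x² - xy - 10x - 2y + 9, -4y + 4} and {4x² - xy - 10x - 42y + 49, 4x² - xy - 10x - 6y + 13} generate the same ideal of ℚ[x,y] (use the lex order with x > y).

Equality of ideals is decidable: compute both reduced Gröbner bases (unique for the ordering) and check whether they agree.
Buchberger on the first generating set:
f_1 = 4x² - xy - 10x - 2y + 9, LT = x².
f_2 = -4y + 4, LT = y.

The S-polynomials (S(f_1,f_2)) all reduce to 0 modulo the current basis, so we have a Gröbner basis.
Inter-reduce: drop elements whose leading term is divisible by another's, tail-reduce, and make monic.
Reduced Gröbner basis: {x² - 11/4x + 7/4, y - 1}.

Buchberger on the second generating set:
h_1 = 4x² - xy - 10x - 42y + 49, LT = x².
h_2 = 4x² - xy - 10x - 6y + 13, LT = x².

S(h_1,h_2): lcm = x². S = -9y + 9.
  leading term y: no divisor's leading term divides it; move -9y to the remainder.
  leading term 1: no divisor's leading term divides it; move 9 to the remainder.
  remainder -9y + 9 ≠ 0; add k_3 = -9y + 9 to the basis.

The other S-polynomials (S(h_1,k_3), S(h_2,k_3)) all reduce to 0 modulo the current basis, so we have a Gröbner basis.
Inter-reduce: drop elements whose leading term is divisible by another's, tail-reduce, and make monic.
Reduced Gröbner basis: {x² - 11/4x + 7/4, y - 1}.

The two bases agree; hence the ideals are identical.

Yes, the ideals are equal.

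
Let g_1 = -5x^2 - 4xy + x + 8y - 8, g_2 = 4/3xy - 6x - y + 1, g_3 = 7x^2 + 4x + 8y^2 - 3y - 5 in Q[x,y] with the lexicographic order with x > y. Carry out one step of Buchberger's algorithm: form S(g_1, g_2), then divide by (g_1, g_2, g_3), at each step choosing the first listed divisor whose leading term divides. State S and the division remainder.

S(g_1, g_2) = 9/2x^2 + 4/5xy^2 + 11/20xy - 3/4x - 8/5y^2 + 8/5y; remainder on division = 21/8x - y^2 + 689/80y - 609/80.

lcm(LM(g_1), LM(g_2)) = x^2y.
S = (lcm/LT(g_1))·g_1 − (lcm/LT(g_2))·g_2 = 9/2x^2 + 4/5xy^2 + 11/20xy - 3/4x - 8/5y^2 + 8/5y.
Reduce S modulo (g_1, g_2, g_3) in that order:
  leading term x^2: subtract (-9/10)·g_1 from 9/2x^2 + 4/5xy^2 + 11/20xy - 3/4x - 8/5y^2 + 8/5y → 4/5xy^2 - 61/20xy + 3/20x - 8/5y^2 + 44/5y - 36/5
  leading term xy^2: subtract (3/5y)·g_2 from 4/5xy^2 - 61/20xy + 3/20x - 8/5y^2 + 44/5y - 36/5 → 11/20xy + 3/20x - y^2 + 41/5y - 36/5
  leading term xy: subtract (33/80)·g_2 from 11/20xy + 3/20x - y^2 + 41/5y - 36/5 → 21/8x - y^2 + 689/80y - 609/80
  leading term x: no divisor's leading term divides it; move 21/8x to the remainder.
  leading term y^2: no divisor's leading term divides it; move -y^2 to the remainder.
  leading term y: no divisor's leading term divides it; move 689/80y to the remainder.
  leading term 1: no divisor's leading term divides it; move -609/80 to the remainder.
The remainder 21/8x - y^2 + 689/80y - 609/80 is nonzero, so it would be added as the next basis element.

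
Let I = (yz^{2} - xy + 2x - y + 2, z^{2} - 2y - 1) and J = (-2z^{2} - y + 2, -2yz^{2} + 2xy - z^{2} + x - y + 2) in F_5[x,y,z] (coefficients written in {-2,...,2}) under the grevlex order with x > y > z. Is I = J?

Yes, the ideals are equal.

Equality of ideals is decidable: compute both reduced Gröbner bases (unique for the ordering) and check whether they agree.
Buchberger on the first generating set:
f_1 = yz^{2} - xy + 2x - y + 2, LT = yz^{2}.
f_2 = z^{2} - 2y - 1, LT = z^{2}.

S(f_1,f_2): lcm = yz^{2}. S = -xy + 2y^{2} + 2x + 2.
  leading term xy: no divisor's leading term divides it; move -xy to the remainder.
  leading term y^{2}: no divisor's leading term divides it; move 2y^{2} to the remainder.
  leading term x: no divisor's leading term divides it; move 2x to the remainder.
  leading term 1: no divisor's leading term divides it; move 2 to the remainder.
  remainder -xy + 2y^{2} + 2x + 2 ≠ 0; add g_3 = -xy + 2y^{2} + 2x + 2 to the basis.

The other S-polynomials (S(f_1,g_3), S(f_2,g_3)) all reduce to 0 modulo the current basis, so we have a Gröbner basis.
Inter-reduce: drop elements whose leading term is divisible by another's, tail-reduce, and make monic.
Reduced Gröbner basis: {xy - 2y^{2} - 2x - 2, z^{2} - 2y - 1}.

Buchberger on the second generating set:
h_1 = -2z^{2} - y + 2, LT = z^{2}.
h_2 = -2yz^{2} + 2xy - z^{2} + x - y + 2, LT = yz^{2}.

S(h_1,h_2): lcm = yz^{2}. S = xy - 2y^{2} + 2z^{2} - 2x + y + 1.
  leading term xy: no divisor's leading term divides it; move xy to the remainder.
  leading term y^{2}: no divisor's leading term divides it; move -2y^{2} to the remainder.
  leading term z^{2}: subtract (-1)·h_1 from 2z^{2} - 2x + y + 1 → -2x - 2
  leading term x: no divisor's leading term divides it; move -2x to the remainder.
  leading term 1: no divisor's leading term divides it; move -2 to the remainder.
  remainder xy - 2y^{2} - 2x - 2 ≠ 0; add k_3 = xy - 2y^{2} - 2x - 2 to the basis.

The other S-polynomials (S(h_1,k_3), S(h_2,k_3)) all reduce to 0 modulo the current basis, so we have a Gröbner basis.
Inter-reduce: drop elements whose leading term is divisible by another's, tail-reduce, and make monic.
Reduced Gröbner basis: {xy - 2y^{2} - 2x - 2, z^{2} - 2y - 1}.

The two bases agree; hence the ideals are identical.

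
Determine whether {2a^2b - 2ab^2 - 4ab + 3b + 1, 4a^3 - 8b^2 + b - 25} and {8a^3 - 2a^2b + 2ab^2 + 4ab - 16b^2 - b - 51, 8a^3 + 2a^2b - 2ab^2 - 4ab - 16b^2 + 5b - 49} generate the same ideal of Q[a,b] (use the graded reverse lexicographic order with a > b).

Equality of ideals is decidable: compute both reduced Gröbner bases (unique for the ordering) and check whether they agree.
Buchberger on the first generating set:
f_1 = 2a^2b - 2ab^2 - 4ab + 3b + 1, LT = a^2b.
f_2 = 4a^3 - 8b^2 + b - 25, LT = a^3.

S(f_1,f_2): lcm = a^3b. S = -a^2b^2 - 2a^2b + 2b^3 + 3/2ab - 1/4b^2 + 1/2a + 25/4b.
  reduce S modulo (f_1, f_2):
  remainder -ab^3 - 4ab^2 + 2b^3 - 5/2ab + 5/4b^2 + 1/2a + 39/4b + 1 ≠ 0; add g_3 = -ab^3 - 4ab^2 + 2b^3 - 5/2ab + 5/4b^2 + 1/2a + 39/4b + 1 to the basis.

S(f_1,g_3): lcm = a^2b^3. S = -ab^4 - 4a^2b^2 - 5/2a^2b + 5/4ab^2 + 3/2b^3 + 1/2a^2 + 39/4ab + 1/2b^2 + a.
  reduce S modulo (f_1, f_2, g_3):
  remainder -2b^4 - 27/4ab^2 + 1/4b^3 + 1/2a^2 + 17/4ab - 13/4b^2 + a + 19/4b + 5/4 ≠ 0; add g_4 = -2b^4 - 27/4ab^2 + 1/4b^3 + 1/2a^2 + 17/4ab - 13/4b^2 + a + 19/4b + 5/4 to the basis.

The other S-polynomials (S(f_2,g_3), S(f_1,g_4), S(f_2,g_4), S(g_3,g_4)) all reduce to 0 modulo the current basis, so we have a Gröbner basis.
Inter-reduce: drop elements whose leading term is divisible by another's, tail-reduce, and make monic.
Reduced Gröbner basis: {ab^3 + 4ab^2 - 2b^3 + 5/2ab - 5/4b^2 - 1/2a - 39/4b - 1, b^4 + 27/8ab^2 - 1/8b^3 - 1/4a^2 - 17/8ab + 13/8b^2 - 1/2a - 19/8b - 5/8, a^3 - 2b^2 + 1/4b - 25/4, a^2b - ab^2 - 2ab + 3/2b + 1/2}.

Buchberger on the second generating set:
h_1 = 8a^3 - 2a^2b + 2ab^2 + 4ab - 16b^2 - b - 51, LT = a^3.
h_2 = 8a^3 + 2a^2b - 2ab^2 - 4ab - 16b^2 + 5b - 49, LT = a^3.

S(h_1,h_2): lcm = a^3. S = -1/2a^2b + 1/2ab^2 + ab - 3/4b - 1/4.
  reduce S modulo (h_1, h_2):
  remainder -1/2a^2b + 1/2ab^2 + ab - 3/4b - 1/4 ≠ 0; add k_3 = -1/2a^2b + 1/2ab^2 + ab - 3/4b - 1/4 to the basis.

S(h_1,k_3): lcm = a^3b. S = 3/4a^2b^2 + 1/4ab^3 + 2a^2b + 1/2ab^2 - 2b^3 - 3/2ab - 1/8b^2 - 1/2a - 51/8b.
  reduce S modulo (h_1, h_2, k_3):
  remainder ab^3 + 4ab^2 - 2b^3 + 5/2ab - 5/4b^2 - 1/2a - 39/4b - 1 ≠ 0; add k_4 = ab^3 + 4ab^2 - 2b^3 + 5/2ab - 5/4b^2 - 1/2a - 39/4b - 1 to the basis.

S(h_1,k_4): lcm = a^3b^3. S = -1/4a^2b^4 + 1/4ab^5 - 4a^3b^2 + 2a^2b^3 + 1/2ab^4 - 2b^5 - 5/2a^3b + 5/4a^2b^2 - 1/8b^4 + 1/2a^3 + 39/4a^2b - 51/8b^3 + a^2.
  reduce S modulo (h_1, h_2, k_3, k_4):
  remainder -2b^5 - 15/4b^4 + 73/4ab^2 - 65/4b^3 + a^2 + 219/8ab - 163/16b^2 - 11/8a - 893/16b - 9/2 ≠ 0; add k_5 = -2b^5 - 15/4b^4 + 73/4ab^2 - 65/4b^3 + a^2 + 219/8ab - 163/16b^2 - 11/8a - 893/16b - 9/2 to the basis.

S(k_3,k_4): lcm = a^2b^3. S = -ab^4 - 4a^2b^2 - 5/2a^2b + 5/4ab^2 + 3/2b^3 + 1/2a^2 + 39/4ab + 1/2b^2 + a.
  reduce S modulo (h_1, h_2, k_3, k_4, k_5):
  remainder -2b^4 - 27/4ab^2 + 1/4b^3 + 1/2a^2 + 17/4ab - 13/4b^2 + a + 19/4b + 5/4 ≠ 0; add k_6 = -2b^4 - 27/4ab^2 + 1/4b^3 + 1/2a^2 + 17/4ab - 13/4b^2 + a + 19/4b + 5/4 to the basis.

The other S-polynomials (S(h_2,k_3), S(h_2,k_4), S(h_1,k_5), S(h_2,k_5), S(k_3,k_5), S(k_4,k_5), S(h_1,k_6), S(h_2,k_6), S(k_3,k_6), S(k_4,k_6), S(k_5,k_6)) all reduce to 0 modulo the current basis, so we have a Gröbner basis.
Inter-reduce: drop elements whose leading term is divisible by another's, tail-reduce, and make monic.
Reduced Gröbner basis: {ab^3 + 4ab^2 - 2b^3 + 5/2ab - 5/4b^2 - 1/2a - 39/4b - 1, b^4 + 27/8ab^2 - 1/8b^3 - 1/4a^2 - 17/8ab + 13/8b^2 - 1/2a - 19/8b - 5/8, a^3 - 2b^2 + 1/4b - 25/4, a^2b - ab^2 - 2ab + 3/2b + 1/2}.

These coincide, so the ideals are equal.

Yes, the ideals are equal.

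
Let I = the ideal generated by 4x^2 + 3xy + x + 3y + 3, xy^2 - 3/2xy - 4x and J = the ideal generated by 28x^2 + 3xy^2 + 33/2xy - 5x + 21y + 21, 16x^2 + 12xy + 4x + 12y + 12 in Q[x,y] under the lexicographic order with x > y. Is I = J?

Yes, the ideals are equal.

For a fixed monomial order, each ideal has a unique reduced Gröbner basis; comparing bases decides equality.
Buchberger on the first generating set:
f_1 = 4x^2 + 3xy + x + 3y + 3, LT = x^2.
f_2 = xy^2 - 3/2xy - 4x, LT = xy^2.

S(f_1,f_2): lcm = x^2y^2. S = 3/2x^2y + 4x^2 + 3/4xy^3 + 1/4xy^2 + 3/4y^3 + 3/4y^2.
  reduce S modulo (f_1, f_2):
  remainder 3/4y^3 - 3/8y^2 - 33/8y - 3 ≠ 0; add g_3 = 3/4y^3 - 3/8y^2 - 33/8y - 3 to the basis.

The other S-polynomials (S(f_1,g_3), S(f_2,g_3)) all reduce to 0 modulo the current basis, so we have a Gröbner basis.
Inter-reduce: drop elements whose leading term is divisible by another's, tail-reduce, and make monic.
Reduced Gröbner basis: {x^2 + 3/4xy + 1/4x + 3/4y + 3/4, xy^2 - 3/2xy - 4x, y^3 - 1/2y^2 - 11/2y - 4}.

Buchberger on the second generating set:
h_1 = 28x^2 + 3xy^2 + 33/2xy - 5x + 21y + 21, LT = x^2.
h_2 = 16x^2 + 12xy + 4x + 12y + 12, LT = x^2.

S(h_1,h_2): lcm = x^2. S = 3/28xy^2 - 9/56xy - 3/7x.
  reduce S modulo (h_1, h_2):
  remainder 3/28xy^2 - 9/56xy - 3/7x ≠ 0; add k_3 = 3/28xy^2 - 9/56xy - 3/7x to the basis.

S(h_1,k_3): lcm = x^2y^2. S = 3/2x^2y + 4x^2 + 3/28xy^4 + 33/56xy^3 - 5/28xy^2 + 3/4y^3 + 3/4y^2.
  reduce S modulo (h_1, h_2, k_3):
  remainder 3/4y^3 - 3/8y^2 - 33/8y - 3 ≠ 0; add k_4 = 3/4y^3 - 3/8y^2 - 33/8y - 3 to the basis.

The other S-polynomials (S(h_2,k_3), S(h_1,k_4), S(h_2,k_4), S(k_3,k_4)) all reduce to 0 modulo the current basis, so we have a Gröbner basis.
Inter-reduce: drop elements whose leading term is divisible by another's, tail-reduce, and make monic.
Reduced Gröbner basis: {x^2 + 3/4xy + 1/4x + 3/4y + 3/4, xy^2 - 3/2xy - 4x, y^3 - 1/2y^2 - 11/2y - 4}.

The two bases agree; hence the ideals are identical.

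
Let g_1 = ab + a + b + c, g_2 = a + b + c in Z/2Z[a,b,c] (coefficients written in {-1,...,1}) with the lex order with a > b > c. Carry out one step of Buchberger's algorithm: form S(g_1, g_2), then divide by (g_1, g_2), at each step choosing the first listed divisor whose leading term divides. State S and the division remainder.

lcm(LM(g_1), LM(g_2)) = ab.
S = (lcm/LT(g_1))·g_1 − (lcm/LT(g_2))·g_2 = a + b^2 + bc + b + c.
Reduce S modulo (g_1, g_2) in that order:
  leading term a: subtract (1)·g_2 from a + b^2 + bc + b + c → b^2 + bc
  leading term b^2: no divisor's leading term divides it; move b^2 to the remainder.
  leading term bc: no divisor's leading term divides it; move bc to the remainder.
The remainder b^2 + bc is nonzero, so it would be added as the next basis element.

S(g_1, g_2) = a + b^2 + bc + b + c; remainder on division = b^2 + bc.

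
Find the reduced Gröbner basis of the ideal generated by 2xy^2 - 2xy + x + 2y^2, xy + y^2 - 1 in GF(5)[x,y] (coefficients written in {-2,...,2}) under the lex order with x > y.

The reduced Gröbner basis is the canonical form of the ideal for this ordering.

f_1 = 2xy^2 - 2xy + x + 2y^2, LT = xy^2.
f_2 = xy + y^2 - 1, LT = xy.

S(f_1,f_2): lcm = xy^2. S = -xy - 2x - y^3 + y^2 + y.
  leading term xy: subtract (-1)·f_2 from -xy - 2x - y^3 + y^2 + y → -2x - y^3 + 2y^2 + y - 1
  leading term x: no divisor's leading term divides it; move -2x to the remainder.
  leading term y^3: no divisor's leading term divides it; move -y^3 to the remainder.
  leading term y^2: no divisor's leading term divides it; move 2y^2 to the remainder.
  leading term y: no divisor's leading term divides it; move y to the remainder.
  leading term 1: no divisor's leading term divides it; move -1 to the remainder.
  remainder -2x - y^3 + 2y^2 + y - 1 ≠ 0; add g_3 = -2x - y^3 + 2y^2 + y - 1 to the basis.

S(f_1,g_3): lcm = xy^2. S = -xy - 2x + 2y^5 + y^4 - 2y^3 - 2y^2.
  leading term xy: subtract (-1)·f_2 from -xy - 2x + 2y^5 + y^4 - 2y^3 - 2y^2 → -2x + 2y^5 + y^4 - 2y^3 - y^2 - 1
  leading term x: subtract (1)·g_3 from -2x + 2y^5 + y^4 - 2y^3 - y^2 - 1 → 2y^5 + y^4 - y^3 + 2y^2 - y
  leading term y^5: no divisor's leading term divides it; move 2y^5 to the remainder.
  leading term y^4: no divisor's leading term divides it; move y^4 to the remainder.
  leading term y^3: no divisor's leading term divides it; move -y^3 to the remainder.
  leading term y^2: no divisor's leading term divides it; move 2y^2 to the remainder.
  leading term y: no divisor's leading term divides it; move -y to the remainder.
  remainder 2y^5 + y^4 - y^3 + 2y^2 - y ≠ 0; add g_4 = 2y^5 + y^4 - y^3 + 2y^2 - y to the basis.

S(f_2,g_3): lcm = xy. S = 2y^4 + y^3 - y^2 + 2y - 1.
  leading term y^4: no divisor's leading term divides it; move 2y^4 to the remainder.
  leading term y^3: no divisor's leading term divides it; move y^3 to the remainder.
  leading term y^2: no divisor's leading term divides it; move -y^2 to the remainder.
  leading term y: no divisor's leading term divides it; move 2y to the remainder.
  leading term 1: no divisor's leading term divides it; move -1 to the remainder.
  remainder 2y^4 + y^3 - y^2 + 2y - 1 ≠ 0; add g_5 = 2y^4 + y^3 - y^2 + 2y - 1 to the basis.

The other S-polynomials (S(f_1,g_4), S(f_2,g_4), S(g_3,g_4), S(f_1,g_5), S(f_2,g_5), S(g_3,g_5), S(g_4,g_5)) all reduce to 0 modulo the current basis, so we have a Gröbner basis.
Inter-reduce: drop elements whose leading term is divisible by another's, tail-reduce, and make monic.

G = {x - 2y^3 - y^2 + 2y - 2, y^4 - 2y^3 + 2y^2 + y + 2}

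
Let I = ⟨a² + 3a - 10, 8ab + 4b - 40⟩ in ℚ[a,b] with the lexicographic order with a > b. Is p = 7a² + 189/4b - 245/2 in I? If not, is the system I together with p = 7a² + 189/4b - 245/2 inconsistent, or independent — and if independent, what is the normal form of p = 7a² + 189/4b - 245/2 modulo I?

First compute the reduced Gröbner basis of I by Buchberger's algorithm.
f_1 = a² + 3a - 10, LT = a².
f_2 = 8ab + 4b - 40, LT = ab.

S(f_1,f_2): lcm = a²b. S = 5/2ab + 5a - 10b.
  leading term ab: subtract (5/16)·f_2 from 5/2ab + 5a - 10b → 5a - 45/4b + 25/2
  leading term a: no divisor's leading term divides it; move 5a to the remainder.
  leading term b: no divisor's leading term divides it; move -45/4b to the remainder.
  leading term 1: no divisor's leading term divides it; move 25/2 to the remainder.
  remainder 5a - 45/4b + 25/2 ≠ 0; add h_3 = 5a - 45/4b + 25/2 to the basis.

S(f_1,h_3): lcm = a². S = 9/4ab + ½a - 10.
  leading term ab: subtract (9/32)·f_2 from 9/4ab + ½a - 10 → ½a - 9/8b + 5/4
  leading term a: subtract (1/10)·h_3 from ½a - 9/8b + 5/4 → 0
  remainder 0.

S(f_2,h_3): lcm = ab. S = 9/4b² - 2b - 5.
  leading term b²: no divisor's leading term divides it; move 9/4b² to the remainder.
  leading term b: no divisor's leading term divides it; move -2b to the remainder.
  leading term 1: no divisor's leading term divides it; move -5 to the remainder.
  remainder 9/4b² - 2b - 5 ≠ 0; add h_4 = 9/4b² - 2b - 5 to the basis.

S(f_1,h_4): leading monomials are coprime, so the S-polynomial reduces to 0 (Buchberger's first criterion).
S(f_2,h_4): lcm = ab². S = 8/9ab + 20/9a + ½b² - 5b.
  leading term ab: subtract (1/9)·f_2 from 8/9ab + 20/9a + ½b² - 5b → 20/9a + ½b² - 49/9b + 40/9
  leading term a: subtract (4/9)·h_3 from 20/9a + ½b² - 49/9b + 40/9 → ½b² - 4/9b - 10/9
  leading term b²: subtract (2/9)·h_4 from ½b² - 4/9b - 10/9 → 0
  remainder 0.

S(h_3,h_4): leading monomials are coprime, so the S-polynomial reduces to 0 (Buchberger's first criterion).
Every S-polynomial of the final basis reduces to 0, so we have a Gröbner basis.
Inter-reduce: drop elements whose leading term is divisible by another's, tail-reduce, and make monic.
Reduced Gröbner basis: {a - 9/4b + 5/2, b² - 8/9b - 20/9}.
Label its elements g_1 = a - 9/4b + 5/2, g_2 = b² - 8/9b - 20/9.

Reduce p = 7a² + 189/4b - 245/2 modulo G:
  leading term a²: subtract (7a)·g_1 from 7a² + 189/4b - 245/2 → 63/4ab - 35/2a + 189/4b - 245/2
  leading term ab: subtract (63/4b)·g_1 from 63/4ab - 35/2a + 189/4b - 245/2 → -35/2a + 567/16b² + 63/8b - 245/2
  leading term a: subtract (-35/2)·g_1 from -35/2a + 567/16b² + 63/8b - 245/2 → 567/16b² - 63/2b - 315/4
  leading term b²: subtract (567/16)·g_2 from 567/16b² - 63/2b - 315/4 → 0
  normal form = 0.
Since the normal form is 0, p ∈ I.

7a² + 189/4b - 245/2 lies in I (it reduces to 0).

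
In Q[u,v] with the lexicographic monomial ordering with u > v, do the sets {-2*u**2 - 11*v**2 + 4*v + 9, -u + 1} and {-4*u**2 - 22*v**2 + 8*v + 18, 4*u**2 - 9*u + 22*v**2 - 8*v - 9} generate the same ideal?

Two ideals are equal iff their reduced Gröbner bases coincide (the reduced basis is unique for a fixed ordering).
Buchberger on the first generating set:
f_1 = -2*u**2 - 11*v**2 + 4*v + 9, LT = u**2.
f_2 = -u + 1, LT = u.

S(f_1,f_2): lcm = u**2. S = u + 11/2*v**2 - 2*v - 9/2.
  leading term u: subtract (-1)·f_2 from u + 11/2*v**2 - 2*v - 9/2 → 11/2*v**2 - 2*v - 7/2
  leading term v**2: no divisor's leading term divides it; move 11/2*v**2 to the remainder.
  leading term v: no divisor's leading term divides it; move -2*v to the remainder.
  leading term 1: no divisor's leading term divides it; move -7/2 to the remainder.
  remainder 11/2*v**2 - 2*v - 7/2 ≠ 0; add g_3 = 11/2*v**2 - 2*v - 7/2 to the basis.

The other S-polynomials (S(f_1,g_3), S(f_2,g_3)) all reduce to 0 modulo the current basis, so we have a Gröbner basis.
Inter-reduce: drop elements whose leading term is divisible by another's, tail-reduce, and make monic.
Reduced Gröbner basis: {u - 1, v**2 - 4/11*v - 7/11}.

Buchberger on the second generating set:
h_1 = -4*u**2 - 22*v**2 + 8*v + 18, LT = u**2.
h_2 = 4*u**2 - 9*u + 22*v**2 - 8*v - 9, LT = u**2.

S(h_1,h_2): lcm = u**2. S = 9/4*u - 9/4.
  leading term u: no divisor's leading term divides it; move 9/4*u to the remainder.
  leading term 1: no divisor's leading term divides it; move -9/4 to the remainder.
  remainder 9/4*u - 9/4 ≠ 0; add k_3 = 9/4*u - 9/4 to the basis.

S(h_1,k_3): lcm = u**2. S = u + 11/2*v**2 - 2*v - 9/2.
  leading term u: subtract (4/9)·k_3 from u + 11/2*v**2 - 2*v - 9/2 → 11/2*v**2 - 2*v - 7/2
  leading term v**2: no divisor's leading term divides it; move 11/2*v**2 to the remainder.
  leading term v: no divisor's leading term divides it; move -2*v to the remainder.
  leading term 1: no divisor's leading term divides it; move -7/2 to the remainder.
  remainder 11/2*v**2 - 2*v - 7/2 ≠ 0; add k_4 = 11/2*v**2 - 2*v - 7/2 to the basis.

The other S-polynomials (S(h_2,k_3), S(h_1,k_4), S(h_2,k_4), S(k_3,k_4)) all reduce to 0 modulo the current basis, so we have a Gröbner basis.
Inter-reduce: drop elements whose leading term is divisible by another's, tail-reduce, and make monic.
Reduced Gröbner basis: {u - 1, v**2 - 4/11*v - 7/11}.

These coincide, so the ideals are equal.

Yes, the ideals are equal.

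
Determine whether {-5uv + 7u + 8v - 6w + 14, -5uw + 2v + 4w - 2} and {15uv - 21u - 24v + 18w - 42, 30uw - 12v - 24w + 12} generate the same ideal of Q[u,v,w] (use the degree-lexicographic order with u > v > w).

Yes, the ideals are equal.

Since reduced Gröbner bases are canonical representatives of ideals under a given ordering, it suffices to compute and compare them.
Buchberger on the first generating set:
f_1 = -5uv + 7u + 8v - 6w + 14, LT = uv.
f_2 = -5uw + 2v + 4w - 2, LT = uw.

S(f_1,f_2): lcm = uvw. S = -7/5uw + 2/5v^2 - 4/5vw + 6/5w^2 - 2/5v - 14/5w.
  leading term uw: subtract (7/25)·f_2 from -7/5uw + 2/5v^2 - 4/5vw + 6/5w^2 - 2/5v - 14/5w → 2/5v^2 - 4/5vw + 6/5w^2 - 24/25v - 98/25w + 14/25
  leading term v^2: no divisor's leading term divides it; move 2/5v^2 to the remainder.
  leading term vw: no divisor's leading term divides it; move -4/5vw to the remainder.
  leading term w^2: no divisor's leading term divides it; move 6/5w^2 to the remainder.
  leading term v: no divisor's leading term divides it; move -24/25v to the remainder.
  leading term w: no divisor's leading term divides it; move -98/25w to the remainder.
  leading term 1: no divisor's leading term divides it; move 14/25 to the remainder.
  remainder 2/5v^2 - 4/5vw + 6/5w^2 - 24/25v - 98/25w + 14/25 ≠ 0; add g_3 = 2/5v^2 - 4/5vw + 6/5w^2 - 24/25v - 98/25w + 14/25 to the basis.

S(f_1,g_3): lcm = uv^2. S = 2uvw - 3uw^2 + uv + 49/5uw - 8/5v^2 + 6/5vw - 7/5u - 14/5v.
  leading term uvw: subtract (-2/5w)·f_1 from 2uvw - 3uw^2 + uv + 49/5uw - 8/5v^2 + 6/5vw - 7/5u - 14/5v → -3uw^2 + uv + 63/5uw - 8/5v^2 + 22/5vw - 12/5w^2 - 7/5u - 14/5v + 28/5w
  leading term uw^2: subtract (3/5w)·f_2 from -3uw^2 + uv + 63/5uw - 8/5v^2 + 22/5vw - 12/5w^2 - 7/5u - 14/5v + 28/5w → uv + 63/5uw - 8/5v^2 + 16/5vw - 24/5w^2 - 7/5u - 14/5v + 34/5w
  leading term uv: subtract (-1/5)·f_1 from uv + 63/5uw - 8/5v^2 + 16/5vw - 24/5w^2 - 7/5u - 14/5v + 34/5w → 63/5uw - 8/5v^2 + 16/5vw - 24/5w^2 - 6/5v + 28/5w + 14/5
  leading term uw: subtract (-63/25)·f_2 from 63/5uw - 8/5v^2 + 16/5vw - 24/5w^2 - 6/5v + 28/5w + 14/5 → -8/5v^2 + 16/5vw - 24/5w^2 + 96/25v + 392/25w - 56/25
  leading term v^2: subtract (-4)·g_3 from -8/5v^2 + 16/5vw - 24/5w^2 + 96/25v + 392/25w - 56/25 → 0
  remainder 0.

S(f_2,g_3): leading monomials are coprime, so the S-polynomial reduces to 0 (Buchberger's first criterion).
Every S-polynomial of the final basis reduces to 0, so we have a Gröbner basis.
Inter-reduce: drop elements whose leading term is divisible by another's, tail-reduce, and make monic.
Reduced Gröbner basis: {uv - 7/5u - 8/5v + 6/5w - 14/5, uw - 2/5v - 4/5w + 2/5, v^2 - 2vw + 3w^2 - 12/5v - 49/5w + 7/5}.

Buchberger on the second generating set:
h_1 = 15uv - 21u - 24v + 18w - 42, LT = uv.
h_2 = 30uw - 12v - 24w + 12, LT = uw.

S(h_1,h_2): lcm = uvw. S = -7/5uw + 2/5v^2 - 4/5vw + 6/5w^2 - 2/5v - 14/5w.
  leading term uw: subtract (-7/150)·h_2 from -7/5uw + 2/5v^2 - 4/5vw + 6/5w^2 - 2/5v - 14/5w → 2/5v^2 - 4/5vw + 6/5w^2 - 24/25v - 98/25w + 14/25
  leading term v^2: no divisor's leading term divides it; move 2/5v^2 to the remainder.
  leading term vw: no divisor's leading term divides it; move -4/5vw to the remainder.
  leading term w^2: no divisor's leading term divides it; move 6/5w^2 to the remainder.
  leading term v: no divisor's leading term divides it; move -24/25v to the remainder.
  leading term w: no divisor's leading term divides it; move -98/25w to the remainder.
  leading term 1: no divisor's leading term divides it; move 14/25 to the remainder.
  remainder 2/5v^2 - 4/5vw + 6/5w^2 - 24/25v - 98/25w + 14/25 ≠ 0; add k_3 = 2/5v^2 - 4/5vw + 6/5w^2 - 24/25v - 98/25w + 14/25 to the basis.

S(h_1,k_3): lcm = uv^2. S = 2uvw - 3uw^2 + uv + 49/5uw - 8/5v^2 + 6/5vw - 7/5u - 14/5v.
  leading term uvw: subtract (2/15w)·h_1 from 2uvw - 3uw^2 + uv + 49/5uw - 8/5v^2 + 6/5vw - 7/5u - 14/5v → -3uw^2 + uv + 63/5uw - 8/5v^2 + 22/5vw - 12/5w^2 - 7/5u - 14/5v + 28/5w
  leading term uw^2: subtract (-1/10w)·h_2 from -3uw^2 + uv + 63/5uw - 8/5v^2 + 22/5vw - 12/5w^2 - 7/5u - 14/5v + 28/5w → uv + 63/5uw - 8/5v^2 + 16/5vw - 24/5w^2 - 7/5u - 14/5v + 34/5w
  leading term uv: subtract (1/15)·h_1 from uv + 63/5uw - 8/5v^2 + 16/5vw - 24/5w^2 - 7/5u - 14/5v + 34/5w → 63/5uw - 8/5v^2 + 16/5vw - 24/5w^2 - 6/5v + 28/5w + 14/5
  leading term uw: subtract (21/50)·h_2 from 63/5uw - 8/5v^2 + 16/5vw - 24/5w^2 - 6/5v + 28/5w + 14/5 → -8/5v^2 + 16/5vw - 24/5w^2 + 96/25v + 392/25w - 56/25
  leading term v^2: subtract (-4)·k_3 from -8/5v^2 + 16/5vw - 24/5w^2 + 96/25v + 392/25w - 56/25 → 0
  remainder 0.

S(h_2,k_3): leading monomials are coprime, so the S-polynomial reduces to 0 (Buchberger's first criterion).
Every S-polynomial of the final basis reduces to 0, so we have a Gröbner basis.
Inter-reduce: drop elements whose leading term is divisible by another's, tail-reduce, and make monic.
Reduced Gröbner basis: {uv - 7/5u - 8/5v + 6/5w - 14/5, uw - 2/5v - 4/5w + 2/5, v^2 - 2vw + 3w^2 - 12/5v - 49/5w + 7/5}.

Same reduced basis, so the two generating sets span the same ideal.
The same test decides containment: I ⊆ J iff every generator of I reduces to 0 modulo a Gröbner basis of J.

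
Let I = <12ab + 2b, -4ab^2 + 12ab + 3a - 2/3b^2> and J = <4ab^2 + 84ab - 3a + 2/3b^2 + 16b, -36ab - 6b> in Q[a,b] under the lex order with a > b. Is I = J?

Yes, the ideals are equal.

Equality of ideals is decidable: compute both reduced Gröbner bases (unique for the ordering) and check whether they agree.
Buchberger on the first generating set:
f_1 = 12ab + 2b, LT = ab.
f_2 = -4ab^2 + 12ab + 3a - 2/3b^2, LT = ab^2.

S(f_1,f_2): lcm = ab^2. S = 3ab + 3/4a.
  leading term ab: subtract (1/4)·f_1 from 3ab + 3/4a → 3/4a - 1/2b
  leading term a: no divisor's leading term divides it; move 3/4a to the remainder.
  leading term b: no divisor's leading term divides it; move -1/2b to the remainder.
  remainder 3/4a - 1/2b ≠ 0; add g_3 = 3/4a - 1/2b to the basis.

S(f_1,g_3): lcm = ab. S = 2/3b^2 + 1/6b.
  leading term b^2: no divisor's leading term divides it; move 2/3b^2 to the remainder.
  leading term b: no divisor's leading term divides it; move 1/6b to the remainder.
  remainder 2/3b^2 + 1/6b ≠ 0; add g_4 = 2/3b^2 + 1/6b to the basis.

S(f_2,g_3): lcm = ab^2. S = -3ab - 3/4a + 2/3b^3 + 1/6b^2.
  leading term ab: subtract (-1/4)·f_1 from -3ab - 3/4a + 2/3b^3 + 1/6b^2 → -3/4a + 2/3b^3 + 1/6b^2 + 1/2b
  leading term a: subtract (-1)·g_3 from -3/4a + 2/3b^3 + 1/6b^2 + 1/2b → 2/3b^3 + 1/6b^2
  leading term b^3: subtract (b)·g_4 from 2/3b^3 + 1/6b^2 → 0
  remainder 0.

S(f_1,g_4): lcm = ab^2. S = -1/4ab + 1/6b^2.
  leading term ab: subtract (-1/48)·f_1 from -1/4ab + 1/6b^2 → 1/6b^2 + 1/24b
  leading term b^2: subtract (1/4)·g_4 from 1/6b^2 + 1/24b → 0
  remainder 0.

S(f_2,g_4): lcm = ab^2. S = -13/4ab - 3/4a + 1/6b^2.
  leading term ab: subtract (-13/48)·f_1 from -13/4ab - 3/4a + 1/6b^2 → -3/4a + 1/6b^2 + 13/24b
  leading term a: subtract (-1)·g_3 from -3/4a + 1/6b^2 + 13/24b → 1/6b^2 + 1/24b
  leading term b^2: subtract (1/4)·g_4 from 1/6b^2 + 1/24b → 0
  remainder 0.

S(g_3,g_4): leading monomials are coprime, so the S-polynomial reduces to 0 (Buchberger's first criterion).
Every S-polynomial of the final basis reduces to 0, so we have a Gröbner basis.
Inter-reduce: drop elements whose leading term is divisible by another's, tail-reduce, and make monic.
Reduced Gröbner basis: {a - 2/3b, b^2 + 1/4b}.

Buchberger on the second generating set:
h_1 = 4ab^2 + 84ab - 3a + 2/3b^2 + 16b, LT = ab^2.
h_2 = -36ab - 6b, LT = ab.

S(h_1,h_2): lcm = ab^2. S = 21ab - 3/4a + 4b.
  leading term ab: subtract (-7/12)·h_2 from 21ab - 3/4a + 4b → -3/4a + 1/2b
  leading term a: no divisor's leading term divides it; move -3/4a to the remainder.
  leading term b: no divisor's leading term divides it; move 1/2b to the remainder.
  remainder -3/4a + 1/2b ≠ 0; add k_3 = -3/4a + 1/2b to the basis.

S(h_1,k_3): lcm = ab^2. S = 21ab - 3/4a + 2/3b^3 + 1/6b^2 + 4b.
  leading term ab: subtract (-7/12)·h_2 from 21ab - 3/4a + 2/3b^3 + 1/6b^2 + 4b → -3/4a + 2/3b^3 + 1/6b^2 + 1/2b
  leading term a: subtract (1)·k_3 from -3/4a + 2/3b^3 + 1/6b^2 + 1/2b → 2/3b^3 + 1/6b^2
  leading term b^3: no divisor's leading term divides it; move 2/3b^3 to the remainder.
  leading term b^2: no divisor's leading term divides it; move 1/6b^2 to the remainder.
  remainder 2/3b^3 + 1/6b^2 ≠ 0; add k_4 = 2/3b^3 + 1/6b^2 to the basis.

S(h_2,k_3): lcm = ab. S = 2/3b^2 + 1/6b.
  leading term b^2: no divisor's leading term divides it; move 2/3b^2 to the remainder.
  leading term b: no divisor's leading term divides it; move 1/6b to the remainder.
  remainder 2/3b^2 + 1/6b ≠ 0; add k_5 = 2/3b^2 + 1/6b to the basis.

S(h_1,k_4): lcm = ab^3. S = 83/4ab^2 - 3/4ab + 1/6b^3 + 4b^2.
  leading term ab^2: subtract (83/16)·h_1 from 83/4ab^2 - 3/4ab + 1/6b^3 + 4b^2 → -873/2ab + 249/16a + 1/6b^3 + 13/24b^2 - 83b
  leading term ab: subtract (97/8)·h_2 from -873/2ab + 249/16a + 1/6b^3 + 13/24b^2 - 83b → 249/16a + 1/6b^3 + 13/24b^2 - 41/4b
  leading term a: subtract (-83/4)·k_3 from 249/16a + 1/6b^3 + 13/24b^2 - 41/4b → 1/6b^3 + 13/24b^2 + 1/8b
  leading term b^3: subtract (1/4)·k_4 from 1/6b^3 + 13/24b^2 + 1/8b → 1/2b^2 + 1/8b
  leading term b^2: subtract (3/4)·k_5 from 1/2b^2 + 1/8b → 0
  remainder 0.

S(h_2,k_4): lcm = ab^3. S = -1/4ab^2 + 1/6b^3.
  leading term ab^2: subtract (-1/16)·h_1 from -1/4ab^2 + 1/6b^3 → 21/4ab - 3/16a + 1/6b^3 + 1/24b^2 + b
  leading term ab: subtract (-7/48)·h_2 from 21/4ab - 3/16a + 1/6b^3 + 1/24b^2 + b → -3/16a + 1/6b^3 + 1/24b^2 + 1/8b
  leading term a: subtract (1/4)·k_3 from -3/16a + 1/6b^3 + 1/24b^2 + 1/8b → 1/6b^3 + 1/24b^2
  leading term b^3: subtract (1/4)·k_4 from 1/6b^3 + 1/24b^2 → 0
  remainder 0.

S(k_3,k_4): leading monomials are coprime, so the S-polynomial reduces to 0 (Buchberger's first criterion).
S(h_1,k_5): lcm = ab^2. S = 83/4ab - 3/4a + 1/6b^2 + 4b.
  leading term ab: subtract (-83/144)·h_2 from 83/4ab - 3/4a + 1/6b^2 + 4b → -3/4a + 1/6b^2 + 13/24b
  leading term a: subtract (1)·k_3 from -3/4a + 1/6b^2 + 13/24b → 1/6b^2 + 1/24b
  leading term b^2: subtract (1/4)·k_5 from 1/6b^2 + 1/24b → 0
  remainder 0.

S(h_2,k_5): lcm = ab^2. S = -1/4ab + 1/6b^2.
  leading term ab: subtract (1/144)·h_2 from -1/4ab + 1/6b^2 → 1/6b^2 + 1/24b
  leading term b^2: subtract (1/4)·k_5 from 1/6b^2 + 1/24b → 0
  remainder 0.

S(k_3,k_5): leading monomials are coprime, so the S-polynomial reduces to 0 (Buchberger's first criterion).
S(k_4,k_5): lcm = b^3. S = 0.
  remainder 0.

Every S-polynomial of the final basis reduces to 0, so we have a Gröbner basis.
Inter-reduce: drop elements whose leading term is divisible by another's, tail-reduce, and make monic.
Reduced Gröbner basis: {a - 2/3b, b^2 + 1/4b}.

Same reduced basis, so the two generating sets span the same ideal.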